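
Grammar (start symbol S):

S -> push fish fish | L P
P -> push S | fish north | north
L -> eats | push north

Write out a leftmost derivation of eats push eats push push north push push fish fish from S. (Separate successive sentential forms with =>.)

S => L P => eats P => eats push S => eats push L P => eats push eats P => eats push eats push S => eats push eats push L P => eats push eats push push north P => eats push eats push push north push S => eats push eats push push north push push fish fish

S => L P   [S -> L P]
L P => eats P   [L -> eats]
eats P => eats push S   [P -> push S]
eats push S => eats push L P   [S -> L P]
eats push L P => eats push eats P   [L -> eats]
eats push eats P => eats push eats push S   [P -> push S]
eats push eats push S => eats push eats push L P   [S -> L P]
eats push eats push L P => eats push eats push push north P   [L -> push north]
eats push eats push push north P => eats push eats push push north push S   [P -> push S]
eats push eats push push north push S => eats push eats push push north push push fish fish   [S -> push fish fish]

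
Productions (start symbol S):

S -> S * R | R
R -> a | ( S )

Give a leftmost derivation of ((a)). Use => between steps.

S => R   [S -> R]
R => (S)   [R -> ( S )]
(S) => (R)   [S -> R]
(R) => ((S))   [R -> ( S )]
((S)) => ((R))   [S -> R]
((R)) => ((a))   [R -> a]

S => R => (S) => (R) => ((S)) => ((R)) => ((a))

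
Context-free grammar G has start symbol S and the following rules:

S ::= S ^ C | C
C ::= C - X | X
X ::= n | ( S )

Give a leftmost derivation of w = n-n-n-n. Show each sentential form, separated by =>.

S => C => C-X => C-X-X => C-X-X-X => X-X-X-X => n-X-X-X => n-n-X-X => n-n-n-X => n-n-n-n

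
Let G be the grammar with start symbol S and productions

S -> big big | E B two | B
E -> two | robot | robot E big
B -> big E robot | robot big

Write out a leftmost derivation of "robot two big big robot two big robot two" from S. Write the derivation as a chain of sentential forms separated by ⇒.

S ⇒ E B two ⇒ robot E big B two ⇒ robot two big B two ⇒ robot two big big E robot two ⇒ robot two big big robot E big robot two ⇒ robot two big big robot two big robot two

S ⇒ E B two   [S -> E B two]
E B two ⇒ robot E big B two   [E -> robot E big]
robot E big B two ⇒ robot two big B two   [E -> two]
robot two big B two ⇒ robot two big big E robot two   [B -> big E robot]
robot two big big E robot two ⇒ robot two big big robot E big robot two   [E -> robot E big]
robot two big big robot E big robot two ⇒ robot two big big robot two big robot two   [E -> two]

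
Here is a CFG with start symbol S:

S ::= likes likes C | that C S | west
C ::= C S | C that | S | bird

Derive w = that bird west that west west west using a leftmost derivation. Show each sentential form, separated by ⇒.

S ⇒ that C S   [S ::= that C S]
that C S ⇒ that C S S   [C ::= C S]
that C S S ⇒ that C S S S   [C ::= C S]
that C S S S ⇒ that C that S S S   [C ::= C that]
that C that S S S ⇒ that C S that S S S   [C ::= C S]
that C S that S S S ⇒ that bird S that S S S   [C ::= bird]
that bird S that S S S ⇒ that bird west that S S S   [S ::= west]
that bird west that S S S ⇒ that bird west that west S S   [S ::= west]
that bird west that west S S ⇒ that bird west that west west S   [S ::= west]
that bird west that west west S ⇒ that bird west that west west west   [S ::= west]

S ⇒ that C S ⇒ that C S S ⇒ that C S S S ⇒ that C that S S S ⇒ that C S that S S S ⇒ that bird S that S S S ⇒ that bird west that S S S ⇒ that bird west that west S S ⇒ that bird west that west west S ⇒ that bird west that west west west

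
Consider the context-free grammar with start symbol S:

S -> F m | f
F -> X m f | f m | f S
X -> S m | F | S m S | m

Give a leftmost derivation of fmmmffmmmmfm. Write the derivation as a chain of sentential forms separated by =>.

S => Fm => Xmfm => SmSmfm => FmmSmfm => fmmmSmfm => fmmmFmmfm => fmmmfSmmfm => fmmmfFmmmfm => fmmmffmmmmfm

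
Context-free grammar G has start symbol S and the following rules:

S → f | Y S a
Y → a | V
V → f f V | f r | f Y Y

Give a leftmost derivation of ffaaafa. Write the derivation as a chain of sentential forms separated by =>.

S => YSa => VSa => fYYSa => fVYSa => ffYYYSa => ffaYYSa => ffaaYSa => ffaaaSa => ffaaafa

S => YSa   [S → Y S a]
YSa => VSa   [Y → V]
VSa => fYYSa   [V → f Y Y]
fYYSa => fVYSa   [Y → V]
fVYSa => ffYYYSa   [V → f Y Y]
ffYYYSa => ffaYYSa   [Y → a]
ffaYYSa => ffaaYSa   [Y → a]
ffaaYSa => ffaaaSa   [Y → a]
ffaaaSa => ffaaafa   [S → f]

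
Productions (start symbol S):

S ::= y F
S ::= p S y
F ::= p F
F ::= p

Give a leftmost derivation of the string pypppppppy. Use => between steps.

S=>pSy=>pyFy=>pypFy=>pyppFy=>pypppFy=>pyppppFy=>pypppppFy=>pyppppppFy=>pypppppppy

S => pSy   [S ::= p S y]
pSy => pyFy   [S ::= y F]
pyFy => pypFy   [F ::= p F]
pypFy => pyppFy   [F ::= p F]
pyppFy => pypppFy   [F ::= p F]
pypppFy => pyppppFy   [F ::= p F]
pyppppFy => pypppppFy   [F ::= p F]
pypppppFy => pyppppppFy   [F ::= p F]
pyppppppFy => pypppppppy   [F ::= p]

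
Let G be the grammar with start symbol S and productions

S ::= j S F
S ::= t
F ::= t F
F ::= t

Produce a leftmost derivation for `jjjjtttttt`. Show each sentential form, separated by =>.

S=>jSF=>jjSFF=>jjjSFFF=>jjjjSFFFF=>jjjjtFFFF=>jjjjttFFFF=>jjjjtttFFF=>jjjjttttFF=>jjjjtttttF=>jjjjtttttt

S => jSF   [S ::= j S F]
jSF => jjSFF   [S ::= j S F]
jjSFF => jjjSFFF   [S ::= j S F]
jjjSFFF => jjjjSFFFF   [S ::= j S F]
jjjjSFFFF => jjjjtFFFF   [S ::= t]
jjjjtFFFF => jjjjttFFFF   [F ::= t F]
jjjjttFFFF => jjjjtttFFF   [F ::= t]
jjjjtttFFF => jjjjttttFF   [F ::= t]
jjjjttttFF => jjjjtttttF   [F ::= t]
jjjjtttttF => jjjjtttttt   [F ::= t]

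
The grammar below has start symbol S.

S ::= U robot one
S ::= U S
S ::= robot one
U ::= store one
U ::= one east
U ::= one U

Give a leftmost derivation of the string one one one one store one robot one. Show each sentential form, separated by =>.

S => U S => one U S => one one U S => one one one U S => one one one one U S => one one one one store one S => one one one one store one robot one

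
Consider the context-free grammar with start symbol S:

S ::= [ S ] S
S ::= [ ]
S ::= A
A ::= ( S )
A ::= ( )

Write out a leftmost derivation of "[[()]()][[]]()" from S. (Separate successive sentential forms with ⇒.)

S ⇒ [S]S ⇒ [[S]S]S ⇒ [[A]S]S ⇒ [[()]S]S ⇒ [[()]A]S ⇒ [[()]()]S ⇒ [[()]()][S]S ⇒ [[()]()][[]]S ⇒ [[()]()][[]]A ⇒ [[()]()][[]]()

S ⇒ [S]S   [S ::= [ S ] S]
[S]S ⇒ [[S]S]S   [S ::= [ S ] S]
[[S]S]S ⇒ [[A]S]S   [S ::= A]
[[A]S]S ⇒ [[()]S]S   [A ::= ( )]
[[()]S]S ⇒ [[()]A]S   [S ::= A]
[[()]A]S ⇒ [[()]()]S   [A ::= ( )]
[[()]()]S ⇒ [[()]()][S]S   [S ::= [ S ] S]
[[()]()][S]S ⇒ [[()]()][[]]S   [S ::= [ ]]
[[()]()][[]]S ⇒ [[()]()][[]]A   [S ::= A]
[[()]()][[]]A ⇒ [[()]()][[]]()   [A ::= ( )]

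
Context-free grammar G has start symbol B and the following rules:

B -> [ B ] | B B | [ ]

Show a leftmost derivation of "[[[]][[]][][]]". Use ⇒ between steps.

B ⇒ [B] ⇒ [BB] ⇒ [BBB] ⇒ [[B]BB] ⇒ [[[]]BB] ⇒ [[[]]BBB] ⇒ [[[]][B]BB] ⇒ [[[]][[]]BB] ⇒ [[[]][[]][]B] ⇒ [[[]][[]][][]]

B ⇒ [B]   [B -> [ B ]]
[B] ⇒ [BB]   [B -> B B]
[BB] ⇒ [BBB]   [B -> B B]
[BBB] ⇒ [[B]BB]   [B -> [ B ]]
[[B]BB] ⇒ [[[]]BB]   [B -> [ ]]
[[[]]BB] ⇒ [[[]]BBB]   [B -> B B]
[[[]]BBB] ⇒ [[[]][B]BB]   [B -> [ B ]]
[[[]][B]BB] ⇒ [[[]][[]]BB]   [B -> [ ]]
[[[]][[]]BB] ⇒ [[[]][[]][]B]   [B -> [ ]]
[[[]][[]][]B] ⇒ [[[]][[]][][]]   [B -> [ ]]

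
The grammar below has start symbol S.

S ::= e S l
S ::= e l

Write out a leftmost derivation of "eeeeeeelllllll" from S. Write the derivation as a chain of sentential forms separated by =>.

S => eSl   [S ::= e S l]
eSl => eeSll   [S ::= e S l]
eeSll => eeeSlll   [S ::= e S l]
eeeSlll => eeeeSllll   [S ::= e S l]
eeeeSllll => eeeeeSlllll   [S ::= e S l]
eeeeeSlllll => eeeeeeSllllll   [S ::= e S l]
eeeeeeSllllll => eeeeeeelllllll   [S ::= e l]

S=>eSl=>eeSll=>eeeSlll=>eeeeSllll=>eeeeeSlllll=>eeeeeeSllllll=>eeeeeeelllllll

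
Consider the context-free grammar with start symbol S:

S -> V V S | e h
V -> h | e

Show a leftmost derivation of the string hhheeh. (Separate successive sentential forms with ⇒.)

S⇒VVS⇒hVS⇒hhS⇒hhVVS⇒hhhVS⇒hhheS⇒hhheeh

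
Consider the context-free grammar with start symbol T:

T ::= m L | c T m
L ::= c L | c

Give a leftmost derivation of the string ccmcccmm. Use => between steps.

T=>cTm=>ccTmm=>ccmLmm=>ccmcLmm=>ccmccLmm=>ccmcccmm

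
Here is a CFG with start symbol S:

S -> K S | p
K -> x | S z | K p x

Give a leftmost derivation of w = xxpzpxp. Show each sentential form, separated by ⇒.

S ⇒ KS ⇒ KpxS ⇒ SzpxS ⇒ KSzpxS ⇒ xSzpxS ⇒ xKSzpxS ⇒ xxSzpxS ⇒ xxpzpxS ⇒ xxpzpxp

S ⇒ KS   [S -> K S]
KS ⇒ KpxS   [K -> K p x]
KpxS ⇒ SzpxS   [K -> S z]
SzpxS ⇒ KSzpxS   [S -> K S]
KSzpxS ⇒ xSzpxS   [K -> x]
xSzpxS ⇒ xKSzpxS   [S -> K S]
xKSzpxS ⇒ xxSzpxS   [K -> x]
xxSzpxS ⇒ xxpzpxS   [S -> p]
xxpzpxS ⇒ xxpzpxp   [S -> p]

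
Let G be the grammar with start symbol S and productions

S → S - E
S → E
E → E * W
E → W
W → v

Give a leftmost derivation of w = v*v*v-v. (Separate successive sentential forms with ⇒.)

S ⇒ S-E   [S → S - E]
S-E ⇒ E-E   [S → E]
E-E ⇒ E*W-E   [E → E * W]
E*W-E ⇒ E*W*W-E   [E → E * W]
E*W*W-E ⇒ W*W*W-E   [E → W]
W*W*W-E ⇒ v*W*W-E   [W → v]
v*W*W-E ⇒ v*v*W-E   [W → v]
v*v*W-E ⇒ v*v*v-E   [W → v]
v*v*v-E ⇒ v*v*v-W   [E → W]
v*v*v-W ⇒ v*v*v-v   [W → v]

S ⇒ S-E ⇒ E-E ⇒ E*W-E ⇒ E*W*W-E ⇒ W*W*W-E ⇒ v*W*W-E ⇒ v*v*W-E ⇒ v*v*v-E ⇒ v*v*v-W ⇒ v*v*v-v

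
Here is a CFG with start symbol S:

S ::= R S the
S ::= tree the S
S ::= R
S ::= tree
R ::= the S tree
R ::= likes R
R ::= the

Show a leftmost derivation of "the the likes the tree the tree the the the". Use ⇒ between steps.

S ⇒ R S the ⇒ the S the ⇒ the R S the the ⇒ the the S tree S the the ⇒ the the R S the tree S the the ⇒ the the likes R S the tree S the the ⇒ the the likes the S the tree S the the ⇒ the the likes the tree the tree S the the ⇒ the the likes the tree the tree R the the ⇒ the the likes the tree the tree the the the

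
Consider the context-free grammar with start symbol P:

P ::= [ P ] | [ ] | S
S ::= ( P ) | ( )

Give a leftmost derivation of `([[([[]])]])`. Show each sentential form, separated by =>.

P=>S=>(P)=>([P])=>([[P]])=>([[S]])=>([[(P)]])=>([[([P])]])=>([[([[]])]])

P => S   [P ::= S]
S => (P)   [S ::= ( P )]
(P) => ([P])   [P ::= [ P ]]
([P]) => ([[P]])   [P ::= [ P ]]
([[P]]) => ([[S]])   [P ::= S]
([[S]]) => ([[(P)]])   [S ::= ( P )]
([[(P)]]) => ([[([P])]])   [P ::= [ P ]]
([[([P])]]) => ([[([[]])]])   [P ::= [ ]]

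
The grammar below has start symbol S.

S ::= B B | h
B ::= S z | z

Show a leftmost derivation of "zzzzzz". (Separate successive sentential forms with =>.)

S=>BB=>zB=>zSz=>zBBz=>zSzBz=>zBBzBz=>zzBzBz=>zzzzBz=>zzzzzz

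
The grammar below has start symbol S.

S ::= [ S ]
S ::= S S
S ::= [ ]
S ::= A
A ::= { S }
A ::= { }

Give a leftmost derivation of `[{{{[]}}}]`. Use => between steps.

S => [S] => [A] => [{S}] => [{A}] => [{{S}}] => [{{A}}] => [{{{S}}}] => [{{{[]}}}]

S => [S]   [S ::= [ S ]]
[S] => [A]   [S ::= A]
[A] => [{S}]   [A ::= { S }]
[{S}] => [{A}]   [S ::= A]
[{A}] => [{{S}}]   [A ::= { S }]
[{{S}}] => [{{A}}]   [S ::= A]
[{{A}}] => [{{{S}}}]   [A ::= { S }]
[{{{S}}}] => [{{{[]}}}]   [S ::= [ ]]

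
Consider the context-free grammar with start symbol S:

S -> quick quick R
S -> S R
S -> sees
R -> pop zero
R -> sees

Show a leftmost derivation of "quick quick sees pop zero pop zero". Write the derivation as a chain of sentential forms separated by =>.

S => S R => S R R => quick quick R R R => quick quick sees R R => quick quick sees pop zero R => quick quick sees pop zero pop zero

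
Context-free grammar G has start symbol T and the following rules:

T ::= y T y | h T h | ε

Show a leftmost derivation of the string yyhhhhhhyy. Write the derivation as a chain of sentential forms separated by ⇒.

T ⇒ yTy ⇒ yyTyy ⇒ yyhThyy ⇒ yyhhThhyy ⇒ yyhhhThhhyy ⇒ yyhhhhhhyy

T ⇒ yTy   [T ::= y T y]
yTy ⇒ yyTyy   [T ::= y T y]
yyTyy ⇒ yyhThyy   [T ::= h T h]
yyhThyy ⇒ yyhhThhyy   [T ::= h T h]
yyhhThhyy ⇒ yyhhhThhhyy   [T ::= h T h]
yyhhhThhhyy ⇒ yyhhhhhhyy   [T ::= ε]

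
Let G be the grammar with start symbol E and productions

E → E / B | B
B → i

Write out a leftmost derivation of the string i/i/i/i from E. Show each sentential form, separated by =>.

E => E/B   [E → E / B]
E/B => E/B/B   [E → E / B]
E/B/B => E/B/B/B   [E → E / B]
E/B/B/B => B/B/B/B   [E → B]
B/B/B/B => i/B/B/B   [B → i]
i/B/B/B => i/i/B/B   [B → i]
i/i/B/B => i/i/i/B   [B → i]
i/i/i/B => i/i/i/i   [B → i]

E=>E/B=>E/B/B=>E/B/B/B=>B/B/B/B=>i/B/B/B=>i/i/B/B=>i/i/i/B=>i/i/i/i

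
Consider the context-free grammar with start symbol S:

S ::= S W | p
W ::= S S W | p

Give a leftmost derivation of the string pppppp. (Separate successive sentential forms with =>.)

S=>SW=>SWW=>SWWW=>pWWW=>pSSWWW=>ppSWWW=>pppWWW=>ppppWW=>pppppW=>pppppp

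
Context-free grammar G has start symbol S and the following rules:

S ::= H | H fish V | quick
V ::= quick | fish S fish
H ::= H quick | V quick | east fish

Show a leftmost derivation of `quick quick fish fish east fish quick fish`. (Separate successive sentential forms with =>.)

S => H fish V => V quick fish V => quick quick fish V => quick quick fish fish S fish => quick quick fish fish H fish => quick quick fish fish H quick fish => quick quick fish fish east fish quick fish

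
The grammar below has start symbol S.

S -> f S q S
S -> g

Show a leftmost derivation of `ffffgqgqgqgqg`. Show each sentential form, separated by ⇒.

S⇒fSqS⇒ffSqSqS⇒fffSqSqSqS⇒ffffSqSqSqSqS⇒ffffgqSqSqSqS⇒ffffgqgqSqSqS⇒ffffgqgqgqSqS⇒ffffgqgqgqgqS⇒ffffgqgqgqgqg

S ⇒ fSqS   [S -> f S q S]
fSqS ⇒ ffSqSqS   [S -> f S q S]
ffSqSqS ⇒ fffSqSqSqS   [S -> f S q S]
fffSqSqSqS ⇒ ffffSqSqSqSqS   [S -> f S q S]
ffffSqSqSqSqS ⇒ ffffgqSqSqSqS   [S -> g]
ffffgqSqSqSqS ⇒ ffffgqgqSqSqS   [S -> g]
ffffgqgqSqSqS ⇒ ffffgqgqgqSqS   [S -> g]
ffffgqgqgqSqS ⇒ ffffgqgqgqgqS   [S -> g]
ffffgqgqgqgqS ⇒ ffffgqgqgqgqg   [S -> g]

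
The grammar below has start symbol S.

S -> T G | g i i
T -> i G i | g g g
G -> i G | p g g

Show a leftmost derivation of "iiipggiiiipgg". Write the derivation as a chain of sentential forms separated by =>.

S=>TG=>iGiG=>iiGiG=>iiiGiG=>iiipggiG=>iiipggiiG=>iiipggiiiG=>iiipggiiiiG=>iiipggiiiipgg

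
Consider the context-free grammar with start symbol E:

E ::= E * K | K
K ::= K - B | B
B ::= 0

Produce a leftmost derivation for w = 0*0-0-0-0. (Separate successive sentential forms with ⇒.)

E ⇒ E*K ⇒ K*K ⇒ B*K ⇒ 0*K ⇒ 0*K-B ⇒ 0*K-B-B ⇒ 0*K-B-B-B ⇒ 0*B-B-B-B ⇒ 0*0-B-B-B ⇒ 0*0-0-B-B ⇒ 0*0-0-0-B ⇒ 0*0-0-0-0

E ⇒ E*K   [E ::= E * K]
E*K ⇒ K*K   [E ::= K]
K*K ⇒ B*K   [K ::= B]
B*K ⇒ 0*K   [B ::= 0]
0*K ⇒ 0*K-B   [K ::= K - B]
0*K-B ⇒ 0*K-B-B   [K ::= K - B]
0*K-B-B ⇒ 0*K-B-B-B   [K ::= K - B]
0*K-B-B-B ⇒ 0*B-B-B-B   [K ::= B]
0*B-B-B-B ⇒ 0*0-B-B-B   [B ::= 0]
0*0-B-B-B ⇒ 0*0-0-B-B   [B ::= 0]
0*0-0-B-B ⇒ 0*0-0-0-B   [B ::= 0]
0*0-0-0-B ⇒ 0*0-0-0-0   [B ::= 0]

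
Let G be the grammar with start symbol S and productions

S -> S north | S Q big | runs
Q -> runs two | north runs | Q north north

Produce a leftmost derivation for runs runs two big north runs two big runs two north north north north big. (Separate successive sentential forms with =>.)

S => S Q big => S Q big Q big => S north Q big Q big => S Q big north Q big Q big => runs Q big north Q big Q big => runs runs two big north Q big Q big => runs runs two big north runs two big Q big => runs runs two big north runs two big Q north north big => runs runs two big north runs two big Q north north north north big => runs runs two big north runs two big runs two north north north north big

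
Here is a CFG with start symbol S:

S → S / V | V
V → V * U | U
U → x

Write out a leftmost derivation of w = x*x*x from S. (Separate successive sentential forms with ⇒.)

S ⇒ V   [S → V]
V ⇒ V*U   [V → V * U]
V*U ⇒ V*U*U   [V → V * U]
V*U*U ⇒ U*U*U   [V → U]
U*U*U ⇒ x*U*U   [U → x]
x*U*U ⇒ x*x*U   [U → x]
x*x*U ⇒ x*x*x   [U → x]

S ⇒ V ⇒ V*U ⇒ V*U*U ⇒ U*U*U ⇒ x*U*U ⇒ x*x*U ⇒ x*x*x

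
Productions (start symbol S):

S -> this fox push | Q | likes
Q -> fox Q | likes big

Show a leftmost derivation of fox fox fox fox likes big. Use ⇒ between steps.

S ⇒ Q   [S -> Q]
Q ⇒ fox Q   [Q -> fox Q]
fox Q ⇒ fox fox Q   [Q -> fox Q]
fox fox Q ⇒ fox fox fox Q   [Q -> fox Q]
fox fox fox Q ⇒ fox fox fox fox Q   [Q -> fox Q]
fox fox fox fox Q ⇒ fox fox fox fox likes big   [Q -> likes big]

S ⇒ Q ⇒ fox Q ⇒ fox fox Q ⇒ fox fox fox Q ⇒ fox fox fox fox Q ⇒ fox fox fox fox likes big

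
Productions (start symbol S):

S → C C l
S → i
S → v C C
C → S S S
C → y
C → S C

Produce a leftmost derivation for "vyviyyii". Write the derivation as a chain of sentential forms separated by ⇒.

S ⇒ vCC ⇒ vyC ⇒ vySSS ⇒ vyvCCSS ⇒ vyvSCCSS ⇒ vyviCCSS ⇒ vyviyCSS ⇒ vyviyySS ⇒ vyviyyiS ⇒ vyviyyii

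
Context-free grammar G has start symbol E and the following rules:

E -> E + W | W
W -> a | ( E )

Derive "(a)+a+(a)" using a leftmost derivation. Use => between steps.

E => E+W   [E -> E + W]
E+W => E+W+W   [E -> E + W]
E+W+W => W+W+W   [E -> W]
W+W+W => (E)+W+W   [W -> ( E )]
(E)+W+W => (W)+W+W   [E -> W]
(W)+W+W => (a)+W+W   [W -> a]
(a)+W+W => (a)+a+W   [W -> a]
(a)+a+W => (a)+a+(E)   [W -> ( E )]
(a)+a+(E) => (a)+a+(W)   [E -> W]
(a)+a+(W) => (a)+a+(a)   [W -> a]

E=>E+W=>E+W+W=>W+W+W=>(E)+W+W=>(W)+W+W=>(a)+W+W=>(a)+a+W=>(a)+a+(E)=>(a)+a+(W)=>(a)+a+(a)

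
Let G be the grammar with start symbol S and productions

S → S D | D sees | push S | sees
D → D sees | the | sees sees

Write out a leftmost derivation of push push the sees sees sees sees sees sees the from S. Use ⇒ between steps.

S ⇒ push S ⇒ push push S ⇒ push push S D ⇒ push push S D D ⇒ push push D sees D D ⇒ push push D sees sees D D ⇒ push push D sees sees sees D D ⇒ push push D sees sees sees sees D D ⇒ push push the sees sees sees sees D D ⇒ push push the sees sees sees sees sees sees D ⇒ push push the sees sees sees sees sees sees the

S ⇒ push S   [S → push S]
push S ⇒ push push S   [S → push S]
push push S ⇒ push push S D   [S → S D]
push push S D ⇒ push push S D D   [S → S D]
push push S D D ⇒ push push D sees D D   [S → D sees]
push push D sees D D ⇒ push push D sees sees D D   [D → D sees]
push push D sees sees D D ⇒ push push D sees sees sees D D   [D → D sees]
push push D sees sees sees D D ⇒ push push D sees sees sees sees D D   [D → D sees]
push push D sees sees sees sees D D ⇒ push push the sees sees sees sees D D   [D → the]
push push the sees sees sees sees D D ⇒ push push the sees sees sees sees sees sees D   [D → sees sees]
push push the sees sees sees sees sees sees D ⇒ push push the sees sees sees sees sees sees the   [D → the]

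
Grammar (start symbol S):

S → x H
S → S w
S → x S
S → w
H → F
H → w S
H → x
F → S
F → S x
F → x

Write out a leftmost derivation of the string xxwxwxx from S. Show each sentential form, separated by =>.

S => xS   [S → x S]
xS => xxH   [S → x H]
xxH => xxwS   [H → w S]
xxwS => xxwxH   [S → x H]
xxwxH => xxwxwS   [H → w S]
xxwxwS => xxwxwxH   [S → x H]
xxwxwxH => xxwxwxF   [H → F]
xxwxwxF => xxwxwxx   [F → x]

S => xS => xxH => xxwS => xxwxH => xxwxwS => xxwxwxH => xxwxwxF => xxwxwxx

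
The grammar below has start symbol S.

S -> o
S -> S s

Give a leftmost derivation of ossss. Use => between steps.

S => Ss   [S -> S s]
Ss => Sss   [S -> S s]
Sss => Ssss   [S -> S s]
Ssss => Sssss   [S -> S s]
Sssss => ossss   [S -> o]

S=>Ss=>Sss=>Ssss=>Sssss=>ossss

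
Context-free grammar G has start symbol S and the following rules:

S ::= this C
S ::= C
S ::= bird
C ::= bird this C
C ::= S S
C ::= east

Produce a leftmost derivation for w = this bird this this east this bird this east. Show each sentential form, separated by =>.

S => this C   [S ::= this C]
this C => this bird this C   [C ::= bird this C]
this bird this C => this bird this S S   [C ::= S S]
this bird this S S => this bird this this C S   [S ::= this C]
this bird this this C S => this bird this this east S   [C ::= east]
this bird this this east S => this bird this this east this C   [S ::= this C]
this bird this this east this C => this bird this this east this bird this C   [C ::= bird this C]
this bird this this east this bird this C => this bird this this east this bird this east   [C ::= east]

S => this C => this bird this C => this bird this S S => this bird this this C S => this bird this this east S => this bird this this east this C => this bird this this east this bird this C => this bird this this east this bird this east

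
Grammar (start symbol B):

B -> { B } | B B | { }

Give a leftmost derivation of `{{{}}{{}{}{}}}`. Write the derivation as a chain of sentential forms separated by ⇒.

B ⇒ {B} ⇒ {BB} ⇒ {{B}B} ⇒ {{{}}B} ⇒ {{{}}{B}} ⇒ {{{}}{BB}} ⇒ {{{}}{BBB}} ⇒ {{{}}{{}BB}} ⇒ {{{}}{{}{}B}} ⇒ {{{}}{{}{}{}}}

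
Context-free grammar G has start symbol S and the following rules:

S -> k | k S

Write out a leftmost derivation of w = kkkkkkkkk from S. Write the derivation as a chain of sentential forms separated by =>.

S => kS   [S -> k S]
kS => kkS   [S -> k S]
kkS => kkkS   [S -> k S]
kkkS => kkkkS   [S -> k S]
kkkkS => kkkkkS   [S -> k S]
kkkkkS => kkkkkkS   [S -> k S]
kkkkkkS => kkkkkkkS   [S -> k S]
kkkkkkkS => kkkkkkkkS   [S -> k S]
kkkkkkkkS => kkkkkkkkk   [S -> k]

S=>kS=>kkS=>kkkS=>kkkkS=>kkkkkS=>kkkkkkS=>kkkkkkkS=>kkkkkkkkS=>kkkkkkkkk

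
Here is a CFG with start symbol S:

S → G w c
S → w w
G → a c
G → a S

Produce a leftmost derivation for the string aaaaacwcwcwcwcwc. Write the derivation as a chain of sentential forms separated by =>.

S => Gwc => aSwc => aGwcwc => aaSwcwc => aaGwcwcwc => aaaSwcwcwc => aaaGwcwcwcwc => aaaaSwcwcwcwc => aaaaGwcwcwcwcwc => aaaaacwcwcwcwcwc

S => Gwc   [S → G w c]
Gwc => aSwc   [G → a S]
aSwc => aGwcwc   [S → G w c]
aGwcwc => aaSwcwc   [G → a S]
aaSwcwc => aaGwcwcwc   [S → G w c]
aaGwcwcwc => aaaSwcwcwc   [G → a S]
aaaSwcwcwc => aaaGwcwcwcwc   [S → G w c]
aaaGwcwcwcwc => aaaaSwcwcwcwc   [G → a S]
aaaaSwcwcwcwc => aaaaGwcwcwcwcwc   [S → G w c]
aaaaGwcwcwcwcwc => aaaaacwcwcwcwcwc   [G → a c]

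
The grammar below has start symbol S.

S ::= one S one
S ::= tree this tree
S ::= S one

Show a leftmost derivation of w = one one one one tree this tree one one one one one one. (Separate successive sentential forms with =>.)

S => S one   [S ::= S one]
S one => one S one one   [S ::= one S one]
one S one one => one one S one one one   [S ::= one S one]
one one S one one one => one one one S one one one one   [S ::= one S one]
one one one S one one one one => one one one one S one one one one one   [S ::= one S one]
one one one one S one one one one one => one one one one S one one one one one one   [S ::= S one]
one one one one S one one one one one one => one one one one tree this tree one one one one one one   [S ::= tree this tree]

S => S one => one S one one => one one S one one one => one one one S one one one one => one one one one S one one one one one => one one one one S one one one one one one => one one one one tree this tree one one one one one one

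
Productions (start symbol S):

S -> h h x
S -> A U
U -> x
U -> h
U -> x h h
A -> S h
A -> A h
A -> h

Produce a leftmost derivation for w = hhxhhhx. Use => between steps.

S=>AU=>ShU=>AUhU=>ShUhU=>hhxhUhU=>hhxhhhU=>hhxhhhx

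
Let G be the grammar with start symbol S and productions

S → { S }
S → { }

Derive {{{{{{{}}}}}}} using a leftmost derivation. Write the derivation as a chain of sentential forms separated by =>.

S => {S}   [S → { S }]
{S} => {{S}}   [S → { S }]
{{S}} => {{{S}}}   [S → { S }]
{{{S}}} => {{{{S}}}}   [S → { S }]
{{{{S}}}} => {{{{{S}}}}}   [S → { S }]
{{{{{S}}}}} => {{{{{{S}}}}}}   [S → { S }]
{{{{{{S}}}}}} => {{{{{{{}}}}}}}   [S → { }]

S=>{S}=>{{S}}=>{{{S}}}=>{{{{S}}}}=>{{{{{S}}}}}=>{{{{{{S}}}}}}=>{{{{{{{}}}}}}}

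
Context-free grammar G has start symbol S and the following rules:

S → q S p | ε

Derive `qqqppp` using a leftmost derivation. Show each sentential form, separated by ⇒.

S ⇒ qSp   [S → q S p]
qSp ⇒ qqSpp   [S → q S p]
qqSpp ⇒ qqqSppp   [S → q S p]
qqqSppp ⇒ qqqppp   [S → ε]

S ⇒ qSp ⇒ qqSpp ⇒ qqqSppp ⇒ qqqppp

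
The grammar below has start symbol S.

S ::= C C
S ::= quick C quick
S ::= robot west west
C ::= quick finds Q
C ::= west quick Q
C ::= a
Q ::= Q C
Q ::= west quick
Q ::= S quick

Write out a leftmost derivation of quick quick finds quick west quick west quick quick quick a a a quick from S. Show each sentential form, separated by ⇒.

S ⇒ quick C quick ⇒ quick quick finds Q quick ⇒ quick quick finds Q C quick ⇒ quick quick finds Q C C quick ⇒ quick quick finds Q C C C quick ⇒ quick quick finds S quick C C C quick ⇒ quick quick finds quick C quick quick C C C quick ⇒ quick quick finds quick west quick Q quick quick C C C quick ⇒ quick quick finds quick west quick west quick quick quick C C C quick ⇒ quick quick finds quick west quick west quick quick quick a C C quick ⇒ quick quick finds quick west quick west quick quick quick a a C quick ⇒ quick quick finds quick west quick west quick quick quick a a a quick

S ⇒ quick C quick   [S ::= quick C quick]
quick C quick ⇒ quick quick finds Q quick   [C ::= quick finds Q]
quick quick finds Q quick ⇒ quick quick finds Q C quick   [Q ::= Q C]
quick quick finds Q C quick ⇒ quick quick finds Q C C quick   [Q ::= Q C]
quick quick finds Q C C quick ⇒ quick quick finds Q C C C quick   [Q ::= Q C]
quick quick finds Q C C C quick ⇒ quick quick finds S quick C C C quick   [Q ::= S quick]
quick quick finds S quick C C C quick ⇒ quick quick finds quick C quick quick C C C quick   [S ::= quick C quick]
quick quick finds quick C quick quick C C C quick ⇒ quick quick finds quick west quick Q quick quick C C C quick   [C ::= west quick Q]
quick quick finds quick west quick Q quick quick C C C quick ⇒ quick quick finds quick west quick west quick quick quick C C C quick   [Q ::= west quick]
quick quick finds quick west quick west quick quick quick C C C quick ⇒ quick quick finds quick west quick west quick quick quick a C C quick   [C ::= a]
quick quick finds quick west quick west quick quick quick a C C quick ⇒ quick quick finds quick west quick west quick quick quick a a C quick   [C ::= a]
quick quick finds quick west quick west quick quick quick a a C quick ⇒ quick quick finds quick west quick west quick quick quick a a a quick   [C ::= a]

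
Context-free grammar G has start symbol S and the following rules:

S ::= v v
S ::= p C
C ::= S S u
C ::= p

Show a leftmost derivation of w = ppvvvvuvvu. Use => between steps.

S=>pC=>pSSu=>ppCSu=>ppSSuSu=>ppvvSuSu=>ppvvvvuSu=>ppvvvvuvvu

S => pC   [S ::= p C]
pC => pSSu   [C ::= S S u]
pSSu => ppCSu   [S ::= p C]
ppCSu => ppSSuSu   [C ::= S S u]
ppSSuSu => ppvvSuSu   [S ::= v v]
ppvvSuSu => ppvvvvuSu   [S ::= v v]
ppvvvvuSu => ppvvvvuvvu   [S ::= v v]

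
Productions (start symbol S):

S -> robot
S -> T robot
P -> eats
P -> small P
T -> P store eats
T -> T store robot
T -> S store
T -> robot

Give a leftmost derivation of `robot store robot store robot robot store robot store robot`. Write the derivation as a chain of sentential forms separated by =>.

S => T robot   [S -> T robot]
T robot => S store robot   [T -> S store]
S store robot => T robot store robot   [S -> T robot]
T robot store robot => S store robot store robot   [T -> S store]
S store robot store robot => T robot store robot store robot   [S -> T robot]
T robot store robot store robot => T store robot robot store robot store robot   [T -> T store robot]
T store robot robot store robot store robot => T store robot store robot robot store robot store robot   [T -> T store robot]
T store robot store robot robot store robot store robot => robot store robot store robot robot store robot store robot   [T -> robot]

S => T robot => S store robot => T robot store robot => S store robot store robot => T robot store robot store robot => T store robot robot store robot store robot => T store robot store robot robot store robot store robot => robot store robot store robot robot store robot store robot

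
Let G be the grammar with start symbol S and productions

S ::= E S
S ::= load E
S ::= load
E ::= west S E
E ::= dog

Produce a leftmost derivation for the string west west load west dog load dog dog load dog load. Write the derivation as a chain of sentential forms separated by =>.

S => E S => west S E S => west E S E S => west west S E S E S => west west load E E S E S => west west load west S E E S E S => west west load west E S E E S E S => west west load west dog S E E S E S => west west load west dog load E E S E S => west west load west dog load dog E S E S => west west load west dog load dog dog S E S => west west load west dog load dog dog load E S => west west load west dog load dog dog load dog S => west west load west dog load dog dog load dog load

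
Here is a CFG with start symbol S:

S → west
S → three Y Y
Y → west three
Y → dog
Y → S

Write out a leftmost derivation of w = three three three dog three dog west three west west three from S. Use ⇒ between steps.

S ⇒ three Y Y   [S → three Y Y]
three Y Y ⇒ three S Y   [Y → S]
three S Y ⇒ three three Y Y Y   [S → three Y Y]
three three Y Y Y ⇒ three three S Y Y   [Y → S]
three three S Y Y ⇒ three three three Y Y Y Y   [S → three Y Y]
three three three Y Y Y Y ⇒ three three three dog Y Y Y   [Y → dog]
three three three dog Y Y Y ⇒ three three three dog S Y Y   [Y → S]
three three three dog S Y Y ⇒ three three three dog three Y Y Y Y   [S → three Y Y]
three three three dog three Y Y Y Y ⇒ three three three dog three dog Y Y Y   [Y → dog]
three three three dog three dog Y Y Y ⇒ three three three dog three dog west three Y Y   [Y → west three]
three three three dog three dog west three Y Y ⇒ three three three dog three dog west three S Y   [Y → S]
three three three dog three dog west three S Y ⇒ three three three dog three dog west three west Y   [S → west]
three three three dog three dog west three west Y ⇒ three three three dog three dog west three west west three   [Y → west three]

S ⇒ three Y Y ⇒ three S Y ⇒ three three Y Y Y ⇒ three three S Y Y ⇒ three three three Y Y Y Y ⇒ three three three dog Y Y Y ⇒ three three three dog S Y Y ⇒ three three three dog three Y Y Y Y ⇒ three three three dog three dog Y Y Y ⇒ three three three dog three dog west three Y Y ⇒ three three three dog three dog west three S Y ⇒ three three three dog three dog west three west Y ⇒ three three three dog three dog west three west west three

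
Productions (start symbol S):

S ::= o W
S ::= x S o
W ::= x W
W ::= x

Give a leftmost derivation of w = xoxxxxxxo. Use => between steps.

S => xSo => xoWo => xoxWo => xoxxWo => xoxxxWo => xoxxxxWo => xoxxxxxWo => xoxxxxxxo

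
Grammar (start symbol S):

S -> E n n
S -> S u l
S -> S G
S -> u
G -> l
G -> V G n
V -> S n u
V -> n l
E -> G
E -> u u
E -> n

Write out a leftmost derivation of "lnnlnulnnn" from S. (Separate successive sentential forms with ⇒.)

S ⇒ Enn ⇒ Gnn ⇒ VGnnn ⇒ SnuGnnn ⇒ SGnuGnnn ⇒ EnnGnuGnnn ⇒ GnnGnuGnnn ⇒ lnnGnuGnnn ⇒ lnnlnuGnnn ⇒ lnnlnulnnn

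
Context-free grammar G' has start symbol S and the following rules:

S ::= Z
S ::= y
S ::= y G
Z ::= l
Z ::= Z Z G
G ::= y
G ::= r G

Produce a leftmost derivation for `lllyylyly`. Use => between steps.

S=>Z=>ZZG=>ZZGZG=>ZZGZGZG=>lZGZGZG=>lZZGGZGZG=>llZGGZGZG=>lllGGZGZG=>lllyGZGZG=>lllyyZGZG=>lllyylGZG=>lllyylyZG=>lllyylylG=>lllyylyly

S => Z   [S ::= Z]
Z => ZZG   [Z ::= Z Z G]
ZZG => ZZGZG   [Z ::= Z Z G]
ZZGZG => ZZGZGZG   [Z ::= Z Z G]
ZZGZGZG => lZGZGZG   [Z ::= l]
lZGZGZG => lZZGGZGZG   [Z ::= Z Z G]
lZZGGZGZG => llZGGZGZG   [Z ::= l]
llZGGZGZG => lllGGZGZG   [Z ::= l]
lllGGZGZG => lllyGZGZG   [G ::= y]
lllyGZGZG => lllyyZGZG   [G ::= y]
lllyyZGZG => lllyylGZG   [Z ::= l]
lllyylGZG => lllyylyZG   [G ::= y]
lllyylyZG => lllyylylG   [Z ::= l]
lllyylylG => lllyylyly   [G ::= y]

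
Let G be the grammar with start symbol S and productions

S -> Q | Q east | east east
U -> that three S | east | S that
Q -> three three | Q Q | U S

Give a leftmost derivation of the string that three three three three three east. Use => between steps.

S => Q => U S => that three S S => that three Q S => that three three three S => that three three three Q east => that three three three three three east

S => Q   [S -> Q]
Q => U S   [Q -> U S]
U S => that three S S   [U -> that three S]
that three S S => that three Q S   [S -> Q]
that three Q S => that three three three S   [Q -> three three]
that three three three S => that three three three Q east   [S -> Q east]
that three three three Q east => that three three three three three east   [Q -> three three]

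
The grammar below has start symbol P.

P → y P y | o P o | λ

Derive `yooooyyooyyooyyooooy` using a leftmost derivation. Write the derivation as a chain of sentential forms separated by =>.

P => yPy => yoPoy => yooPooy => yoooPoooy => yooooPooooy => yooooyPyooooy => yooooyyPyyooooy => yooooyyoPoyyooooy => yooooyyooPooyyooooy => yooooyyooyPyooyyooooy => yooooyyooyyooyyooooy

P => yPy   [P → y P y]
yPy => yoPoy   [P → o P o]
yoPoy => yooPooy   [P → o P o]
yooPooy => yoooPoooy   [P → o P o]
yoooPoooy => yooooPooooy   [P → o P o]
yooooPooooy => yooooyPyooooy   [P → y P y]
yooooyPyooooy => yooooyyPyyooooy   [P → y P y]
yooooyyPyyooooy => yooooyyoPoyyooooy   [P → o P o]
yooooyyoPoyyooooy => yooooyyooPooyyooooy   [P → o P o]
yooooyyooPooyyooooy => yooooyyooyPyooyyooooy   [P → y P y]
yooooyyooyPyooyyooooy => yooooyyooyyooyyooooy   [P → λ]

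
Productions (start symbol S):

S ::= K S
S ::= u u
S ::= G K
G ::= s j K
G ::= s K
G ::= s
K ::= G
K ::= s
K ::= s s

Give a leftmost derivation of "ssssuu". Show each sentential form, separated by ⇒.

S ⇒ KS ⇒ ssS ⇒ ssKS ⇒ ssGS ⇒ sssKS ⇒ ssssS ⇒ ssssuu

S ⇒ KS   [S ::= K S]
KS ⇒ ssS   [K ::= s s]
ssS ⇒ ssKS   [S ::= K S]
ssKS ⇒ ssGS   [K ::= G]
ssGS ⇒ sssKS   [G ::= s K]
sssKS ⇒ ssssS   [K ::= s]
ssssS ⇒ ssssuu   [S ::= u u]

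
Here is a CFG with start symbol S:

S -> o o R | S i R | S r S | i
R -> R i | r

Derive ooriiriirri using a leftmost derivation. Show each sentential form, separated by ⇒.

S⇒SrS⇒SiRrS⇒SrSiRrS⇒ooRrSiRrS⇒ooRirSiRrS⇒ooRiirSiRrS⇒ooriirSiRrS⇒ooriiriiRrS⇒ooriiriirrS⇒ooriiriirri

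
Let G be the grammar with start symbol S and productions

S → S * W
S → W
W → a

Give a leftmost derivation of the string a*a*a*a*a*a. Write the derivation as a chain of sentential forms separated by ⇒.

S⇒S*W⇒S*W*W⇒S*W*W*W⇒S*W*W*W*W⇒S*W*W*W*W*W⇒W*W*W*W*W*W⇒a*W*W*W*W*W⇒a*a*W*W*W*W⇒a*a*a*W*W*W⇒a*a*a*a*W*W⇒a*a*a*a*a*W⇒a*a*a*a*a*a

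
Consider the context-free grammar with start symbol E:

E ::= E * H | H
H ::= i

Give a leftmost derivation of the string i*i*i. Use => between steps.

E => E*H   [E ::= E * H]
E*H => E*H*H   [E ::= E * H]
E*H*H => H*H*H   [E ::= H]
H*H*H => i*H*H   [H ::= i]
i*H*H => i*i*H   [H ::= i]
i*i*H => i*i*i   [H ::= i]

E=>E*H=>E*H*H=>H*H*H=>i*H*H=>i*i*H=>i*i*i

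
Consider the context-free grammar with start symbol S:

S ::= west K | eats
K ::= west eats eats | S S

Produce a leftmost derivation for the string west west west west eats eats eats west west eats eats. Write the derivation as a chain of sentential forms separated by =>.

S => west K => west S S => west west K S => west west S S S => west west west K S S => west west west west eats eats S S => west west west west eats eats eats S => west west west west eats eats eats west K => west west west west eats eats eats west west eats eats

S => west K   [S ::= west K]
west K => west S S   [K ::= S S]
west S S => west west K S   [S ::= west K]
west west K S => west west S S S   [K ::= S S]
west west S S S => west west west K S S   [S ::= west K]
west west west K S S => west west west west eats eats S S   [K ::= west eats eats]
west west west west eats eats S S => west west west west eats eats eats S   [S ::= eats]
west west west west eats eats eats S => west west west west eats eats eats west K   [S ::= west K]
west west west west eats eats eats west K => west west west west eats eats eats west west eats eats   [K ::= west eats eats]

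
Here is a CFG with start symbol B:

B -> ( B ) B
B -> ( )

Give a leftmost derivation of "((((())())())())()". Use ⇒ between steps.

B ⇒ (B)B ⇒ ((B)B)B ⇒ (((B)B)B)B ⇒ ((((B)B)B)B)B ⇒ ((((())B)B)B)B ⇒ ((((())())B)B)B ⇒ ((((())())())B)B ⇒ ((((())())())())B ⇒ ((((())())())())()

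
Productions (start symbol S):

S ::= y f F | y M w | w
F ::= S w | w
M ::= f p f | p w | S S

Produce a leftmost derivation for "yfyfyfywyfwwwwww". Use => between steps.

S => yfF => yfSw => yfyfFw => yfyfSww => yfyfyfFww => yfyfyfSwww => yfyfyfyMwwww => yfyfyfySSwwww => yfyfyfywSwwww => yfyfyfywyfFwwww => yfyfyfywyfSwwwww => yfyfyfywyfwwwwww

S => yfF   [S ::= y f F]
yfF => yfSw   [F ::= S w]
yfSw => yfyfFw   [S ::= y f F]
yfyfFw => yfyfSww   [F ::= S w]
yfyfSww => yfyfyfFww   [S ::= y f F]
yfyfyfFww => yfyfyfSwww   [F ::= S w]
yfyfyfSwww => yfyfyfyMwwww   [S ::= y M w]
yfyfyfyMwwww => yfyfyfySSwwww   [M ::= S S]
yfyfyfySSwwww => yfyfyfywSwwww   [S ::= w]
yfyfyfywSwwww => yfyfyfywyfFwwww   [S ::= y f F]
yfyfyfywyfFwwww => yfyfyfywyfSwwwww   [F ::= S w]
yfyfyfywyfSwwwww => yfyfyfywyfwwwwww   [S ::= w]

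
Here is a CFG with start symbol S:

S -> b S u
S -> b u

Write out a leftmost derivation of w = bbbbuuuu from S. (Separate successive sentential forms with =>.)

S => bSu   [S -> b S u]
bSu => bbSuu   [S -> b S u]
bbSuu => bbbSuuu   [S -> b S u]
bbbSuuu => bbbbuuuu   [S -> b u]

S => bSu => bbSuu => bbbSuuu => bbbbuuuu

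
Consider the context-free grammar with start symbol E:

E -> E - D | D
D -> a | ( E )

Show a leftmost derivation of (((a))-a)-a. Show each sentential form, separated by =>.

E => E-D => D-D => (E)-D => (E-D)-D => (D-D)-D => ((E)-D)-D => ((D)-D)-D => (((E))-D)-D => (((D))-D)-D => (((a))-D)-D => (((a))-a)-D => (((a))-a)-a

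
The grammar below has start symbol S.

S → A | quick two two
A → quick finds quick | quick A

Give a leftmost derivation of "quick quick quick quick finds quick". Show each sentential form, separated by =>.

S => A => quick A => quick quick A => quick quick quick A => quick quick quick quick finds quick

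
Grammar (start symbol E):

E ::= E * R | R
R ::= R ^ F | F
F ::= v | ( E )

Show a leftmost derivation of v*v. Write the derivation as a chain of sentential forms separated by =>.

E => E*R => R*R => F*R => v*R => v*F => v*v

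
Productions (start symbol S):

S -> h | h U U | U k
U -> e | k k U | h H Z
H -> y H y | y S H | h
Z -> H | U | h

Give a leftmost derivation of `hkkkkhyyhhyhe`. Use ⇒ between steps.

S ⇒ hUU   [S -> h U U]
hUU ⇒ hkkUU   [U -> k k U]
hkkUU ⇒ hkkkkUU   [U -> k k U]
hkkkkUU ⇒ hkkkkhHZU   [U -> h H Z]
hkkkkhHZU ⇒ hkkkkhyHyZU   [H -> y H y]
hkkkkhyHyZU ⇒ hkkkkhyySHyZU   [H -> y S H]
hkkkkhyySHyZU ⇒ hkkkkhyyhHyZU   [S -> h]
hkkkkhyyhHyZU ⇒ hkkkkhyyhhyZU   [H -> h]
hkkkkhyyhhyZU ⇒ hkkkkhyyhhyhU   [Z -> h]
hkkkkhyyhhyhU ⇒ hkkkkhyyhhyhe   [U -> e]

S ⇒ hUU ⇒ hkkUU ⇒ hkkkkUU ⇒ hkkkkhHZU ⇒ hkkkkhyHyZU ⇒ hkkkkhyySHyZU ⇒ hkkkkhyyhHyZU ⇒ hkkkkhyyhhyZU ⇒ hkkkkhyyhhyhU ⇒ hkkkkhyyhhyhe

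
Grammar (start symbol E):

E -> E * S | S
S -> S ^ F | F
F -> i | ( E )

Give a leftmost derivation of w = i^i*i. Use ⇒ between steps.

E ⇒ E*S   [E -> E * S]
E*S ⇒ S*S   [E -> S]
S*S ⇒ S^F*S   [S -> S ^ F]
S^F*S ⇒ F^F*S   [S -> F]
F^F*S ⇒ i^F*S   [F -> i]
i^F*S ⇒ i^i*S   [F -> i]
i^i*S ⇒ i^i*F   [S -> F]
i^i*F ⇒ i^i*i   [F -> i]

E ⇒ E*S ⇒ S*S ⇒ S^F*S ⇒ F^F*S ⇒ i^F*S ⇒ i^i*S ⇒ i^i*F ⇒ i^i*i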